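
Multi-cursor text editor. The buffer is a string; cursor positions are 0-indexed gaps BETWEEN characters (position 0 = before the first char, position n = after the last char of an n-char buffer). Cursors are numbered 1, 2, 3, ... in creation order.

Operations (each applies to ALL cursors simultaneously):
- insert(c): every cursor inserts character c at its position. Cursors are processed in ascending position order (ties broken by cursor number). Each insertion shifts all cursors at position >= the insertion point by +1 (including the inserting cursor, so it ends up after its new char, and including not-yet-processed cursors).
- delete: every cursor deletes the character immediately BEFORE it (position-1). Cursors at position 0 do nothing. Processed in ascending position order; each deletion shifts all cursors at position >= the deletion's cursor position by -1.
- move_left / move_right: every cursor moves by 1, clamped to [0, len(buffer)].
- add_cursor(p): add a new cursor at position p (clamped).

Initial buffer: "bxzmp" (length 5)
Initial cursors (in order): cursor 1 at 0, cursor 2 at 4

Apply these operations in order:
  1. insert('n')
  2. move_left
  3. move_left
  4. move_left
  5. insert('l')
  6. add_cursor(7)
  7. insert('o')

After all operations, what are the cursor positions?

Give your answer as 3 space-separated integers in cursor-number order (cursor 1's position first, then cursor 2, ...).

Answer: 2 7 10

Derivation:
After op 1 (insert('n')): buffer="nbxzmnp" (len 7), cursors c1@1 c2@6, authorship 1....2.
After op 2 (move_left): buffer="nbxzmnp" (len 7), cursors c1@0 c2@5, authorship 1....2.
After op 3 (move_left): buffer="nbxzmnp" (len 7), cursors c1@0 c2@4, authorship 1....2.
After op 4 (move_left): buffer="nbxzmnp" (len 7), cursors c1@0 c2@3, authorship 1....2.
After op 5 (insert('l')): buffer="lnbxlzmnp" (len 9), cursors c1@1 c2@5, authorship 11..2..2.
After op 6 (add_cursor(7)): buffer="lnbxlzmnp" (len 9), cursors c1@1 c2@5 c3@7, authorship 11..2..2.
After op 7 (insert('o')): buffer="lonbxlozmonp" (len 12), cursors c1@2 c2@7 c3@10, authorship 111..22..32.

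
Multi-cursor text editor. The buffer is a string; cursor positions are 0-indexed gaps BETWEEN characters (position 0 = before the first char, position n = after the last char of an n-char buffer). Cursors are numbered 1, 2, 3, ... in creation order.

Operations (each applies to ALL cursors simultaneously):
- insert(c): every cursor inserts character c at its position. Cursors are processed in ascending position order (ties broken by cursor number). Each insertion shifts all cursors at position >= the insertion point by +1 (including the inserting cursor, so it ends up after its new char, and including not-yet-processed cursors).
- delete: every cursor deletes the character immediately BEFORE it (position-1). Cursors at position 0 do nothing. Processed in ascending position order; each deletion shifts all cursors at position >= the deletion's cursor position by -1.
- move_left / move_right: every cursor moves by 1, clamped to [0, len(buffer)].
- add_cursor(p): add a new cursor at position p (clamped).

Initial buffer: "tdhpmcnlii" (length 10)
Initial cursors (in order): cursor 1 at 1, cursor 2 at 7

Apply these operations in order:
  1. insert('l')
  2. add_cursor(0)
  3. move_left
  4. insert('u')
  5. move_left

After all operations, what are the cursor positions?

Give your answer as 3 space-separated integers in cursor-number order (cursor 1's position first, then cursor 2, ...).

After op 1 (insert('l')): buffer="tldhpmcnllii" (len 12), cursors c1@2 c2@9, authorship .1......2...
After op 2 (add_cursor(0)): buffer="tldhpmcnllii" (len 12), cursors c3@0 c1@2 c2@9, authorship .1......2...
After op 3 (move_left): buffer="tldhpmcnllii" (len 12), cursors c3@0 c1@1 c2@8, authorship .1......2...
After op 4 (insert('u')): buffer="utuldhpmcnullii" (len 15), cursors c3@1 c1@3 c2@11, authorship 3.11......22...
After op 5 (move_left): buffer="utuldhpmcnullii" (len 15), cursors c3@0 c1@2 c2@10, authorship 3.11......22...

Answer: 2 10 0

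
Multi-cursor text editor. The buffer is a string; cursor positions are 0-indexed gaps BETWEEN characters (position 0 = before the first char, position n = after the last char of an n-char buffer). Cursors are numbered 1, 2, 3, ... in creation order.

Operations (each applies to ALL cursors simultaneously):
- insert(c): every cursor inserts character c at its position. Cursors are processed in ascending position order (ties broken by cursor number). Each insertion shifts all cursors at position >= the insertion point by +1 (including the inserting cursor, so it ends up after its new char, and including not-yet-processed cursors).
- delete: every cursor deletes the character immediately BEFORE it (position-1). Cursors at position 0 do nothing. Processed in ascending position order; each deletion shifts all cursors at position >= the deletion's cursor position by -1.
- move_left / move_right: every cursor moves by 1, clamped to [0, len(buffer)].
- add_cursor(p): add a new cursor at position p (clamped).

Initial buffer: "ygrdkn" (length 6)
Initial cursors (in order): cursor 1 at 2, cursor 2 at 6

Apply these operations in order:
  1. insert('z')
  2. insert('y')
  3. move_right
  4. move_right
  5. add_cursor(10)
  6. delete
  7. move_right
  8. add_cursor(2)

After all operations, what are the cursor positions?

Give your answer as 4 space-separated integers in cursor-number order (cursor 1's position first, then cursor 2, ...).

After op 1 (insert('z')): buffer="ygzrdknz" (len 8), cursors c1@3 c2@8, authorship ..1....2
After op 2 (insert('y')): buffer="ygzyrdknzy" (len 10), cursors c1@4 c2@10, authorship ..11....22
After op 3 (move_right): buffer="ygzyrdknzy" (len 10), cursors c1@5 c2@10, authorship ..11....22
After op 4 (move_right): buffer="ygzyrdknzy" (len 10), cursors c1@6 c2@10, authorship ..11....22
After op 5 (add_cursor(10)): buffer="ygzyrdknzy" (len 10), cursors c1@6 c2@10 c3@10, authorship ..11....22
After op 6 (delete): buffer="ygzyrkn" (len 7), cursors c1@5 c2@7 c3@7, authorship ..11...
After op 7 (move_right): buffer="ygzyrkn" (len 7), cursors c1@6 c2@7 c3@7, authorship ..11...
After op 8 (add_cursor(2)): buffer="ygzyrkn" (len 7), cursors c4@2 c1@6 c2@7 c3@7, authorship ..11...

Answer: 6 7 7 2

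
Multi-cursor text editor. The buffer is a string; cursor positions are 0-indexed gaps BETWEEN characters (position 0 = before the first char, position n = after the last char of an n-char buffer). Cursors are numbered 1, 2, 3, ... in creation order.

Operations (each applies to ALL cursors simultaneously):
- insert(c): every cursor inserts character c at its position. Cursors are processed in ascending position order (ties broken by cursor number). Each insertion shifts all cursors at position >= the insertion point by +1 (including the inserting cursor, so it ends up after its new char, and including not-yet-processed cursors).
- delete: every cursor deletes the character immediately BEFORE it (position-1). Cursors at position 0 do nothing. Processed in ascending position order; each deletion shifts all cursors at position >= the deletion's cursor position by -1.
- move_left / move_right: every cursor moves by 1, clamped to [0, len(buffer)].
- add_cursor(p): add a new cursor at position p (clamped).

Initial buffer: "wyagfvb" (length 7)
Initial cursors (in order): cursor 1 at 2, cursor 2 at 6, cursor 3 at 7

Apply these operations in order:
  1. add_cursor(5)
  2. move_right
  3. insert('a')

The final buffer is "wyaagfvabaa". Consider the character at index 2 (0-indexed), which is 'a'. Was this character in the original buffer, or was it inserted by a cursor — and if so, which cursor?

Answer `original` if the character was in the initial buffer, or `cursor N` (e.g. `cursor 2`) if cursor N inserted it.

Answer: original

Derivation:
After op 1 (add_cursor(5)): buffer="wyagfvb" (len 7), cursors c1@2 c4@5 c2@6 c3@7, authorship .......
After op 2 (move_right): buffer="wyagfvb" (len 7), cursors c1@3 c4@6 c2@7 c3@7, authorship .......
After op 3 (insert('a')): buffer="wyaagfvabaa" (len 11), cursors c1@4 c4@8 c2@11 c3@11, authorship ...1...4.23
Authorship (.=original, N=cursor N): . . . 1 . . . 4 . 2 3
Index 2: author = original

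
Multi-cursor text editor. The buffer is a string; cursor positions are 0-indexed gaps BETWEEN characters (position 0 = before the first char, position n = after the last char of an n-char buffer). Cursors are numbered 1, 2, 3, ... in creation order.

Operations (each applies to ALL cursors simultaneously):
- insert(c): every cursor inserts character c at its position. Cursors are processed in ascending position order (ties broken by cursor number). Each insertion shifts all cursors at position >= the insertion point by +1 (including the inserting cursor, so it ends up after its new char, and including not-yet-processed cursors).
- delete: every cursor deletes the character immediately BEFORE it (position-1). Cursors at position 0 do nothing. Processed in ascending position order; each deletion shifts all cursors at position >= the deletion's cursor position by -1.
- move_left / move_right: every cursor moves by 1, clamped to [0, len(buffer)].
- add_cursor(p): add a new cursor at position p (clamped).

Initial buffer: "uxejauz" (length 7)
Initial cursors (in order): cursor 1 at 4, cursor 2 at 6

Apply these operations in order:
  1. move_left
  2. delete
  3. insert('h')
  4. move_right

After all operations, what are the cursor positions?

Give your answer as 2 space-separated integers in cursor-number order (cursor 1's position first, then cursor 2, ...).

Answer: 4 6

Derivation:
After op 1 (move_left): buffer="uxejauz" (len 7), cursors c1@3 c2@5, authorship .......
After op 2 (delete): buffer="uxjuz" (len 5), cursors c1@2 c2@3, authorship .....
After op 3 (insert('h')): buffer="uxhjhuz" (len 7), cursors c1@3 c2@5, authorship ..1.2..
After op 4 (move_right): buffer="uxhjhuz" (len 7), cursors c1@4 c2@6, authorship ..1.2..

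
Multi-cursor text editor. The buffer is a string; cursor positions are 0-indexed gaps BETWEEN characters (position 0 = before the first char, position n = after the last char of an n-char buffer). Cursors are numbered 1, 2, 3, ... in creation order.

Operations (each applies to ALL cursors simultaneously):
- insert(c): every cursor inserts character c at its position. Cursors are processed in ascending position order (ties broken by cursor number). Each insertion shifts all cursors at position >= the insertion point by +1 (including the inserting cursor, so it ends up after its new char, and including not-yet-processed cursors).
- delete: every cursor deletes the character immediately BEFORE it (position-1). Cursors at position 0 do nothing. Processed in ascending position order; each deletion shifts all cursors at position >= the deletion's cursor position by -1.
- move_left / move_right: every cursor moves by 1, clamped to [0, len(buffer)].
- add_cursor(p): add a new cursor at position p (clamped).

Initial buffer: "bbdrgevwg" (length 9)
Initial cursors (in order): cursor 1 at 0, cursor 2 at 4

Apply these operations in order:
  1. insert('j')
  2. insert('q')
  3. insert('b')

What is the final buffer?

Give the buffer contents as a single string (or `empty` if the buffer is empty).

Answer: jqbbbdrjqbgevwg

Derivation:
After op 1 (insert('j')): buffer="jbbdrjgevwg" (len 11), cursors c1@1 c2@6, authorship 1....2.....
After op 2 (insert('q')): buffer="jqbbdrjqgevwg" (len 13), cursors c1@2 c2@8, authorship 11....22.....
After op 3 (insert('b')): buffer="jqbbbdrjqbgevwg" (len 15), cursors c1@3 c2@10, authorship 111....222.....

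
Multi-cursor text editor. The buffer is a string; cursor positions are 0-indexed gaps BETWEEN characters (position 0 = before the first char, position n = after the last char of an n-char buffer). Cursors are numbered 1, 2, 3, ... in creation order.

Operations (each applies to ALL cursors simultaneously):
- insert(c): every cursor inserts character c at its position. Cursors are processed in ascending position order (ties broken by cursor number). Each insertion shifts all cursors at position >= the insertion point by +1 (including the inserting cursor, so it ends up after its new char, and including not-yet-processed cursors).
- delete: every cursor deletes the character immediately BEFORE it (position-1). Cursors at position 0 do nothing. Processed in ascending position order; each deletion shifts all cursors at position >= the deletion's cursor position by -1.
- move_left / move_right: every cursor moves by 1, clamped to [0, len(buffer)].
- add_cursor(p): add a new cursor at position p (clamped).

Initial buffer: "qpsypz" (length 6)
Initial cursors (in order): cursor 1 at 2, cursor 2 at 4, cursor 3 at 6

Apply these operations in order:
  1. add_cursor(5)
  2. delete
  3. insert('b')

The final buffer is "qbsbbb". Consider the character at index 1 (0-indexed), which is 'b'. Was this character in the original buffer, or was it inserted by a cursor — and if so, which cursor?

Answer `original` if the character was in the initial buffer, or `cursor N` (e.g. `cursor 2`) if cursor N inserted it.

After op 1 (add_cursor(5)): buffer="qpsypz" (len 6), cursors c1@2 c2@4 c4@5 c3@6, authorship ......
After op 2 (delete): buffer="qs" (len 2), cursors c1@1 c2@2 c3@2 c4@2, authorship ..
After op 3 (insert('b')): buffer="qbsbbb" (len 6), cursors c1@2 c2@6 c3@6 c4@6, authorship .1.234
Authorship (.=original, N=cursor N): . 1 . 2 3 4
Index 1: author = 1

Answer: cursor 1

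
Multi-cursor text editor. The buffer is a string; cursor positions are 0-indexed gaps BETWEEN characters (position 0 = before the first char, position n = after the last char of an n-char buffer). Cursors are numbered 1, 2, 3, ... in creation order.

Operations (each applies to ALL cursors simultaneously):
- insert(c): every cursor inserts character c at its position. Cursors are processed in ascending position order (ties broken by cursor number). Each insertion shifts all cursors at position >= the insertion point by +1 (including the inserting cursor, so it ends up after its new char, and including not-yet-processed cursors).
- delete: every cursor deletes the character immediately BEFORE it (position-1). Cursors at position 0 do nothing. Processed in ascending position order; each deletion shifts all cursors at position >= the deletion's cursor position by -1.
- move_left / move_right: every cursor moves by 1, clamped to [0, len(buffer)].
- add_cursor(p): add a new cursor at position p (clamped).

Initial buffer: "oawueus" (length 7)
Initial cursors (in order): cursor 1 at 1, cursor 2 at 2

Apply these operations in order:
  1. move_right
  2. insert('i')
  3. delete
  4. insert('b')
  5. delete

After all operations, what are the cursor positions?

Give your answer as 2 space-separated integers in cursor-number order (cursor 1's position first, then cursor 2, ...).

After op 1 (move_right): buffer="oawueus" (len 7), cursors c1@2 c2@3, authorship .......
After op 2 (insert('i')): buffer="oaiwiueus" (len 9), cursors c1@3 c2@5, authorship ..1.2....
After op 3 (delete): buffer="oawueus" (len 7), cursors c1@2 c2@3, authorship .......
After op 4 (insert('b')): buffer="oabwbueus" (len 9), cursors c1@3 c2@5, authorship ..1.2....
After op 5 (delete): buffer="oawueus" (len 7), cursors c1@2 c2@3, authorship .......

Answer: 2 3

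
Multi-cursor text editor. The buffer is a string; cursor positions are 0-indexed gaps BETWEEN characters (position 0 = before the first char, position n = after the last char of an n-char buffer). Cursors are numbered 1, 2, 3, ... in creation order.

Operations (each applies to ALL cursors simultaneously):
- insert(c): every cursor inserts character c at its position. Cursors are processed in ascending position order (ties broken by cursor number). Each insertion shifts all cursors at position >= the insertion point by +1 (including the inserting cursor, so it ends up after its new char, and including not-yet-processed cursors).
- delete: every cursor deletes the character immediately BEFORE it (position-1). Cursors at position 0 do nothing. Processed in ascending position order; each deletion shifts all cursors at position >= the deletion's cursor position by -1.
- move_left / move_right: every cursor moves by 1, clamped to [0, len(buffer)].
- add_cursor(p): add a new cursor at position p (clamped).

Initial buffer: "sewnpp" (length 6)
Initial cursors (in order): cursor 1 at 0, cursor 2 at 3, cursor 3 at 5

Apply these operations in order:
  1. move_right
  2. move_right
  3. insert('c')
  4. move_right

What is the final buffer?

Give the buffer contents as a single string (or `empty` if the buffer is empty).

Answer: secwnpcpc

Derivation:
After op 1 (move_right): buffer="sewnpp" (len 6), cursors c1@1 c2@4 c3@6, authorship ......
After op 2 (move_right): buffer="sewnpp" (len 6), cursors c1@2 c2@5 c3@6, authorship ......
After op 3 (insert('c')): buffer="secwnpcpc" (len 9), cursors c1@3 c2@7 c3@9, authorship ..1...2.3
After op 4 (move_right): buffer="secwnpcpc" (len 9), cursors c1@4 c2@8 c3@9, authorship ..1...2.3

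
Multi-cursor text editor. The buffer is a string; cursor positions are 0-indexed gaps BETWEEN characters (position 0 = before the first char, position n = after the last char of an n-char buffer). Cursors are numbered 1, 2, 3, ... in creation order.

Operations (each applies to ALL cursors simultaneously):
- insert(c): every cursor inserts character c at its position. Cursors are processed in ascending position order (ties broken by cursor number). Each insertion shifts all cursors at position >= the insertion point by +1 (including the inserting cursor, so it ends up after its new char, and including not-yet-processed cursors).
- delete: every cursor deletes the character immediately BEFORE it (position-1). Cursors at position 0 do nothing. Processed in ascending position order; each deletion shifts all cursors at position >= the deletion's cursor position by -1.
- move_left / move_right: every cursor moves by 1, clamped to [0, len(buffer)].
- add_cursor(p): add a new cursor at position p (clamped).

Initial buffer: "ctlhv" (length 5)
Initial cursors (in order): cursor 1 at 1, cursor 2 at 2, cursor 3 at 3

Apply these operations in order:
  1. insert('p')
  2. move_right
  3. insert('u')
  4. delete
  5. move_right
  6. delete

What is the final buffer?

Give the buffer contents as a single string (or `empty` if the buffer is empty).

After op 1 (insert('p')): buffer="cptplphv" (len 8), cursors c1@2 c2@4 c3@6, authorship .1.2.3..
After op 2 (move_right): buffer="cptplphv" (len 8), cursors c1@3 c2@5 c3@7, authorship .1.2.3..
After op 3 (insert('u')): buffer="cptupluphuv" (len 11), cursors c1@4 c2@7 c3@10, authorship .1.12.23.3.
After op 4 (delete): buffer="cptplphv" (len 8), cursors c1@3 c2@5 c3@7, authorship .1.2.3..
After op 5 (move_right): buffer="cptplphv" (len 8), cursors c1@4 c2@6 c3@8, authorship .1.2.3..
After op 6 (delete): buffer="cptlh" (len 5), cursors c1@3 c2@4 c3@5, authorship .1...

Answer: cptlh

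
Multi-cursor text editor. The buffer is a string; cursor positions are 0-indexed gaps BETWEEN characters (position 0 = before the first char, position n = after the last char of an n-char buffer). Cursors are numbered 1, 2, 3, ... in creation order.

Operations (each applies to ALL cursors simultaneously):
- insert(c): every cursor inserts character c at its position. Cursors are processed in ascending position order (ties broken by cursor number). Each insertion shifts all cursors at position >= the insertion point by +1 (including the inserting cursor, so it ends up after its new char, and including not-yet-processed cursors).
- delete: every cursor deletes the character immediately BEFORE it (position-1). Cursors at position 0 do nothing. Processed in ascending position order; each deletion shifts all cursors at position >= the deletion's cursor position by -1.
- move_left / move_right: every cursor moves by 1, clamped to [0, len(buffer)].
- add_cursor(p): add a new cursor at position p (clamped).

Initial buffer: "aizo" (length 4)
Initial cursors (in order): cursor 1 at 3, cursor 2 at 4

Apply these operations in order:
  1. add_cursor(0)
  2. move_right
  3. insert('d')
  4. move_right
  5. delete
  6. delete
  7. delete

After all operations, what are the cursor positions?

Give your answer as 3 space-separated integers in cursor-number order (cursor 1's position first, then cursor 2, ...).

Answer: 0 0 0

Derivation:
After op 1 (add_cursor(0)): buffer="aizo" (len 4), cursors c3@0 c1@3 c2@4, authorship ....
After op 2 (move_right): buffer="aizo" (len 4), cursors c3@1 c1@4 c2@4, authorship ....
After op 3 (insert('d')): buffer="adizodd" (len 7), cursors c3@2 c1@7 c2@7, authorship .3...12
After op 4 (move_right): buffer="adizodd" (len 7), cursors c3@3 c1@7 c2@7, authorship .3...12
After op 5 (delete): buffer="adzo" (len 4), cursors c3@2 c1@4 c2@4, authorship .3..
After op 6 (delete): buffer="a" (len 1), cursors c1@1 c2@1 c3@1, authorship .
After op 7 (delete): buffer="" (len 0), cursors c1@0 c2@0 c3@0, authorship 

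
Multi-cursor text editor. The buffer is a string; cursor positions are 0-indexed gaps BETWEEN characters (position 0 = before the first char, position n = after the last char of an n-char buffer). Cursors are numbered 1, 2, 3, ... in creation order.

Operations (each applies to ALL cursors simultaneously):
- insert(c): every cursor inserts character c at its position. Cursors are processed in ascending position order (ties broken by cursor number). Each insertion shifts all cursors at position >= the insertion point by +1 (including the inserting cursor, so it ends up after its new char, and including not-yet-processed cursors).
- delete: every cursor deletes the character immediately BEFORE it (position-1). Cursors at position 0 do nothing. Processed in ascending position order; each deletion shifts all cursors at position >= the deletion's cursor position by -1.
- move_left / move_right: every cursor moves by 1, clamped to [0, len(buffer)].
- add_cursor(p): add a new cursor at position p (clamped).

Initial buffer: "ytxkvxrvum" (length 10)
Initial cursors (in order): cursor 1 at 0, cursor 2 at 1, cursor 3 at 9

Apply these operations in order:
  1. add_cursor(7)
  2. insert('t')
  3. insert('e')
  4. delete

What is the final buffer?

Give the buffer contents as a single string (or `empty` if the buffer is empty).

After op 1 (add_cursor(7)): buffer="ytxkvxrvum" (len 10), cursors c1@0 c2@1 c4@7 c3@9, authorship ..........
After op 2 (insert('t')): buffer="tyttxkvxrtvutm" (len 14), cursors c1@1 c2@3 c4@10 c3@13, authorship 1.2......4..3.
After op 3 (insert('e')): buffer="teytetxkvxrtevutem" (len 18), cursors c1@2 c2@5 c4@13 c3@17, authorship 11.22......44..33.
After op 4 (delete): buffer="tyttxkvxrtvutm" (len 14), cursors c1@1 c2@3 c4@10 c3@13, authorship 1.2......4..3.

Answer: tyttxkvxrtvutm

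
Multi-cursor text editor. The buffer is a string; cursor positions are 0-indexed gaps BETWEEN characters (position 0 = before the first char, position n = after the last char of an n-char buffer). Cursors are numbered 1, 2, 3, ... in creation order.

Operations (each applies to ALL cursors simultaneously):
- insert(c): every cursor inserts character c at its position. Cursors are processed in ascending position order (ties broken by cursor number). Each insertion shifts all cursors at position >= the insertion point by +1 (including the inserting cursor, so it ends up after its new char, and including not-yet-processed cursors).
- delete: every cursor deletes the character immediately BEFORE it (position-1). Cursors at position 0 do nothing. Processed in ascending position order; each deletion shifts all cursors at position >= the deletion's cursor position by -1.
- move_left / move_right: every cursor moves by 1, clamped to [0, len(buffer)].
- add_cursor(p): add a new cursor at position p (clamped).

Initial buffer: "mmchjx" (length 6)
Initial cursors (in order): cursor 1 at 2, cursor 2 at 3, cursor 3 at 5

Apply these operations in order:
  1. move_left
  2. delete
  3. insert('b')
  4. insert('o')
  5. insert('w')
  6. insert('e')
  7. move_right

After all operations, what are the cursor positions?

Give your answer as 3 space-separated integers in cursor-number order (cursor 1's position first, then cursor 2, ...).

After op 1 (move_left): buffer="mmchjx" (len 6), cursors c1@1 c2@2 c3@4, authorship ......
After op 2 (delete): buffer="cjx" (len 3), cursors c1@0 c2@0 c3@1, authorship ...
After op 3 (insert('b')): buffer="bbcbjx" (len 6), cursors c1@2 c2@2 c3@4, authorship 12.3..
After op 4 (insert('o')): buffer="bboocbojx" (len 9), cursors c1@4 c2@4 c3@7, authorship 1212.33..
After op 5 (insert('w')): buffer="bboowwcbowjx" (len 12), cursors c1@6 c2@6 c3@10, authorship 121212.333..
After op 6 (insert('e')): buffer="bboowweecbowejx" (len 15), cursors c1@8 c2@8 c3@13, authorship 12121212.3333..
After op 7 (move_right): buffer="bboowweecbowejx" (len 15), cursors c1@9 c2@9 c3@14, authorship 12121212.3333..

Answer: 9 9 14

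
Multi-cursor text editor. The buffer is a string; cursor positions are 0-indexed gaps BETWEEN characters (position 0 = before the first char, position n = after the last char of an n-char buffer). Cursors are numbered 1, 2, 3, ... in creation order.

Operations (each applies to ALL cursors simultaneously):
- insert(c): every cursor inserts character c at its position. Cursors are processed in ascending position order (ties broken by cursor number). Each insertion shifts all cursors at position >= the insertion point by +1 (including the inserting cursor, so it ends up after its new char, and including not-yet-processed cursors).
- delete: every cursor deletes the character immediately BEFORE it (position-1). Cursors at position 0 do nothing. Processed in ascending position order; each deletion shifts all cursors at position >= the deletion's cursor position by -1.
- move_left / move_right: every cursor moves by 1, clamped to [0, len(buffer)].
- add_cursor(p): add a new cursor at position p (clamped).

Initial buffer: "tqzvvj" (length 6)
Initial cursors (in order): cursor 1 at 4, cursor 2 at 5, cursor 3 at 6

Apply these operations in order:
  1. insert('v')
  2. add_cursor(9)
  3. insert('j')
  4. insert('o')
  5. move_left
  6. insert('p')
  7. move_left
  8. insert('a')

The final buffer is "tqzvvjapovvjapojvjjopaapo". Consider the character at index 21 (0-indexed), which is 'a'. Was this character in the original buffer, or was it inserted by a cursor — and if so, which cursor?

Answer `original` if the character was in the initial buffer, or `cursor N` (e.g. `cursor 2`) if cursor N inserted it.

Answer: cursor 3

Derivation:
After op 1 (insert('v')): buffer="tqzvvvvjv" (len 9), cursors c1@5 c2@7 c3@9, authorship ....1.2.3
After op 2 (add_cursor(9)): buffer="tqzvvvvjv" (len 9), cursors c1@5 c2@7 c3@9 c4@9, authorship ....1.2.3
After op 3 (insert('j')): buffer="tqzvvjvvjjvjj" (len 13), cursors c1@6 c2@9 c3@13 c4@13, authorship ....11.22.334
After op 4 (insert('o')): buffer="tqzvvjovvjojvjjoo" (len 17), cursors c1@7 c2@11 c3@17 c4@17, authorship ....111.222.33434
After op 5 (move_left): buffer="tqzvvjovvjojvjjoo" (len 17), cursors c1@6 c2@10 c3@16 c4@16, authorship ....111.222.33434
After op 6 (insert('p')): buffer="tqzvvjpovvjpojvjjoppo" (len 21), cursors c1@7 c2@12 c3@20 c4@20, authorship ....1111.2222.3343344
After op 7 (move_left): buffer="tqzvvjpovvjpojvjjoppo" (len 21), cursors c1@6 c2@11 c3@19 c4@19, authorship ....1111.2222.3343344
After op 8 (insert('a')): buffer="tqzvvjapovvjapojvjjopaapo" (len 25), cursors c1@7 c2@13 c3@23 c4@23, authorship ....11111.22222.334333444
Authorship (.=original, N=cursor N): . . . . 1 1 1 1 1 . 2 2 2 2 2 . 3 3 4 3 3 3 4 4 4
Index 21: author = 3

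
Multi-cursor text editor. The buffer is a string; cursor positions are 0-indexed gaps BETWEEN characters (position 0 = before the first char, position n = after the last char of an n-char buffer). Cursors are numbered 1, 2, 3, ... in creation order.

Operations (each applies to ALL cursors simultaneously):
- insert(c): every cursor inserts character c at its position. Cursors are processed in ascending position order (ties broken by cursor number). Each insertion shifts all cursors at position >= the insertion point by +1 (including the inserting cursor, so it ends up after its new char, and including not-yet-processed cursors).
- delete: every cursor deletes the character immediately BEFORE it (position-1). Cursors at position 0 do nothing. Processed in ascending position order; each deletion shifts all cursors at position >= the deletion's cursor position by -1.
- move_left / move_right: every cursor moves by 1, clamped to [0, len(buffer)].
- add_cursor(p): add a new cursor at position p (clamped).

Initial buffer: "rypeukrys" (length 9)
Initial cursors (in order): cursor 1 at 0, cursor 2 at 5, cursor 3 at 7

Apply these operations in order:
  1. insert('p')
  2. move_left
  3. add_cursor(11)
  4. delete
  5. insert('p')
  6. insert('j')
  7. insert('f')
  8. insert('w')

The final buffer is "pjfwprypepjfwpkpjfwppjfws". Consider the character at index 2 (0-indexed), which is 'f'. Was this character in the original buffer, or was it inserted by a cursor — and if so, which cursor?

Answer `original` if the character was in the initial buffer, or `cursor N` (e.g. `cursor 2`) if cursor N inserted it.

Answer: cursor 1

Derivation:
After op 1 (insert('p')): buffer="prypeupkrpys" (len 12), cursors c1@1 c2@7 c3@10, authorship 1.....2..3..
After op 2 (move_left): buffer="prypeupkrpys" (len 12), cursors c1@0 c2@6 c3@9, authorship 1.....2..3..
After op 3 (add_cursor(11)): buffer="prypeupkrpys" (len 12), cursors c1@0 c2@6 c3@9 c4@11, authorship 1.....2..3..
After op 4 (delete): buffer="prypepkps" (len 9), cursors c1@0 c2@5 c3@7 c4@8, authorship 1....2.3.
After op 5 (insert('p')): buffer="pprypeppkppps" (len 13), cursors c1@1 c2@7 c3@10 c4@12, authorship 11....22.334.
After op 6 (insert('j')): buffer="pjprypepjpkpjppjs" (len 17), cursors c1@2 c2@9 c3@13 c4@16, authorship 111....222.33344.
After op 7 (insert('f')): buffer="pjfprypepjfpkpjfppjfs" (len 21), cursors c1@3 c2@11 c3@16 c4@20, authorship 1111....2222.3333444.
After op 8 (insert('w')): buffer="pjfwprypepjfwpkpjfwppjfws" (len 25), cursors c1@4 c2@13 c3@19 c4@24, authorship 11111....22222.333334444.
Authorship (.=original, N=cursor N): 1 1 1 1 1 . . . . 2 2 2 2 2 . 3 3 3 3 3 4 4 4 4 .
Index 2: author = 1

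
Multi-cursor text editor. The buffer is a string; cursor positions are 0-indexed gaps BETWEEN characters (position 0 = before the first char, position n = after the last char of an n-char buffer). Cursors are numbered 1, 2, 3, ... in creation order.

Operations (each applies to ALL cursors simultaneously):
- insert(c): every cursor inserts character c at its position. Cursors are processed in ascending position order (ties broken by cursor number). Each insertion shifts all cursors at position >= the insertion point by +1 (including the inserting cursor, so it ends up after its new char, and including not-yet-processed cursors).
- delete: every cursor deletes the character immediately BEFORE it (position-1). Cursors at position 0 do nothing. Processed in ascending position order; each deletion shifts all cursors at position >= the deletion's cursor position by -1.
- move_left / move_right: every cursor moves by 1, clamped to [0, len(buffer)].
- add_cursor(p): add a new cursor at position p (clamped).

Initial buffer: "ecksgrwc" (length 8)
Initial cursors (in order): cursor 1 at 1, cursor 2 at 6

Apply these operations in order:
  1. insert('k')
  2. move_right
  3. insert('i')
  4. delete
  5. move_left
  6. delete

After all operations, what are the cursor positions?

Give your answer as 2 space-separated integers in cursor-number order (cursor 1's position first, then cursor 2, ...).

Answer: 1 6

Derivation:
After op 1 (insert('k')): buffer="ekcksgrkwc" (len 10), cursors c1@2 c2@8, authorship .1.....2..
After op 2 (move_right): buffer="ekcksgrkwc" (len 10), cursors c1@3 c2@9, authorship .1.....2..
After op 3 (insert('i')): buffer="ekciksgrkwic" (len 12), cursors c1@4 c2@11, authorship .1.1....2.2.
After op 4 (delete): buffer="ekcksgrkwc" (len 10), cursors c1@3 c2@9, authorship .1.....2..
After op 5 (move_left): buffer="ekcksgrkwc" (len 10), cursors c1@2 c2@8, authorship .1.....2..
After op 6 (delete): buffer="ecksgrwc" (len 8), cursors c1@1 c2@6, authorship ........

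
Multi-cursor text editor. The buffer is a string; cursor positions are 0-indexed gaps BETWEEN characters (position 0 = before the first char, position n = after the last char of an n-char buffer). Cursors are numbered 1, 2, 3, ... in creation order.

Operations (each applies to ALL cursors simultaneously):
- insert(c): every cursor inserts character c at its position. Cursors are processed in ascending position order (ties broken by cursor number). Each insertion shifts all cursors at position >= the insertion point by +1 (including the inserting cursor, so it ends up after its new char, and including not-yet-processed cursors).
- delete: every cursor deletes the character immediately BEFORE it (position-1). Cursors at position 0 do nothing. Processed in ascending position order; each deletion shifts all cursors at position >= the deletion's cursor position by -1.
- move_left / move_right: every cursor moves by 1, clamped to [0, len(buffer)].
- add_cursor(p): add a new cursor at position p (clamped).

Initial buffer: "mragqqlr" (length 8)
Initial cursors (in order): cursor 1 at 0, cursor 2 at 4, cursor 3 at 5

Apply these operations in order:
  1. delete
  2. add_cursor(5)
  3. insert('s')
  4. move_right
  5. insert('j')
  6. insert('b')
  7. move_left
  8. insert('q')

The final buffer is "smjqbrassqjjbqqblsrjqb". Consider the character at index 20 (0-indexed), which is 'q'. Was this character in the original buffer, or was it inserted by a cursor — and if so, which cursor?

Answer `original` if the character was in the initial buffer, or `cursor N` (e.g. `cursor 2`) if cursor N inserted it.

Answer: cursor 4

Derivation:
After op 1 (delete): buffer="mraqlr" (len 6), cursors c1@0 c2@3 c3@3, authorship ......
After op 2 (add_cursor(5)): buffer="mraqlr" (len 6), cursors c1@0 c2@3 c3@3 c4@5, authorship ......
After op 3 (insert('s')): buffer="smrassqlsr" (len 10), cursors c1@1 c2@6 c3@6 c4@9, authorship 1...23..4.
After op 4 (move_right): buffer="smrassqlsr" (len 10), cursors c1@2 c2@7 c3@7 c4@10, authorship 1...23..4.
After op 5 (insert('j')): buffer="smjrassqjjlsrj" (len 14), cursors c1@3 c2@10 c3@10 c4@14, authorship 1.1..23.23.4.4
After op 6 (insert('b')): buffer="smjbrassqjjbblsrjb" (len 18), cursors c1@4 c2@13 c3@13 c4@18, authorship 1.11..23.2323.4.44
After op 7 (move_left): buffer="smjbrassqjjbblsrjb" (len 18), cursors c1@3 c2@12 c3@12 c4@17, authorship 1.11..23.2323.4.44
After op 8 (insert('q')): buffer="smjqbrassqjjbqqblsrjqb" (len 22), cursors c1@4 c2@15 c3@15 c4@21, authorship 1.111..23.232233.4.444
Authorship (.=original, N=cursor N): 1 . 1 1 1 . . 2 3 . 2 3 2 2 3 3 . 4 . 4 4 4
Index 20: author = 4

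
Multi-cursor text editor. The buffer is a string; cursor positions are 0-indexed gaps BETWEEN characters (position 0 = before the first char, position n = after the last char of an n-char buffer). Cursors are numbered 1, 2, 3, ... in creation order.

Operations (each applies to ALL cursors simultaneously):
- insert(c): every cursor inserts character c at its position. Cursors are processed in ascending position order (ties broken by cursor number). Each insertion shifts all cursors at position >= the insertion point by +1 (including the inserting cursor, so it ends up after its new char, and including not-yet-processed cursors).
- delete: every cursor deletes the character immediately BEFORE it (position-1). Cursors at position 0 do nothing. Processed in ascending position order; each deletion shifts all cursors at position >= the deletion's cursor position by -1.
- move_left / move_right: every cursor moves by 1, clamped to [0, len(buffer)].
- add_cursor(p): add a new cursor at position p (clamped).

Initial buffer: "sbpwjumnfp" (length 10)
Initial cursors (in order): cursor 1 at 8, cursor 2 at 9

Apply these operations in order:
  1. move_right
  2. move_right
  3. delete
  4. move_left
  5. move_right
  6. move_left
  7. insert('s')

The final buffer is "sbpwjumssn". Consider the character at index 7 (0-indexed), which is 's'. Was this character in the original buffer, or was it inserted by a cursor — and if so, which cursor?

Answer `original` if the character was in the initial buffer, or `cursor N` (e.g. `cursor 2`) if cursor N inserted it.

Answer: cursor 1

Derivation:
After op 1 (move_right): buffer="sbpwjumnfp" (len 10), cursors c1@9 c2@10, authorship ..........
After op 2 (move_right): buffer="sbpwjumnfp" (len 10), cursors c1@10 c2@10, authorship ..........
After op 3 (delete): buffer="sbpwjumn" (len 8), cursors c1@8 c2@8, authorship ........
After op 4 (move_left): buffer="sbpwjumn" (len 8), cursors c1@7 c2@7, authorship ........
After op 5 (move_right): buffer="sbpwjumn" (len 8), cursors c1@8 c2@8, authorship ........
After op 6 (move_left): buffer="sbpwjumn" (len 8), cursors c1@7 c2@7, authorship ........
After op 7 (insert('s')): buffer="sbpwjumssn" (len 10), cursors c1@9 c2@9, authorship .......12.
Authorship (.=original, N=cursor N): . . . . . . . 1 2 .
Index 7: author = 1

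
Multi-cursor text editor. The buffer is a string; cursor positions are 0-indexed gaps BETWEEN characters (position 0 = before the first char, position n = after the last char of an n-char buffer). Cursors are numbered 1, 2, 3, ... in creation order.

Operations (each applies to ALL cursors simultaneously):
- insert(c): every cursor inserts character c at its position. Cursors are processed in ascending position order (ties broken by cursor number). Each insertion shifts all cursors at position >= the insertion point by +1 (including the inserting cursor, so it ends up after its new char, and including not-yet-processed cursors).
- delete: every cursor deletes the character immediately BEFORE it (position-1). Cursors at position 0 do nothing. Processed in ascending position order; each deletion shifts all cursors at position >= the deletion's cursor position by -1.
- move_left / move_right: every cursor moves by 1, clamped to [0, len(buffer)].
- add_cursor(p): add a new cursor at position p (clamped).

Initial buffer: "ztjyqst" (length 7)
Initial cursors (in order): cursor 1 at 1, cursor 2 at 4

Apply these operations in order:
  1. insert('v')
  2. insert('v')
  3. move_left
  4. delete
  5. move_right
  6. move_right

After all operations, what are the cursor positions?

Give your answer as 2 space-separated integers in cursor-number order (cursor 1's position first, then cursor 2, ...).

Answer: 3 7

Derivation:
After op 1 (insert('v')): buffer="zvtjyvqst" (len 9), cursors c1@2 c2@6, authorship .1...2...
After op 2 (insert('v')): buffer="zvvtjyvvqst" (len 11), cursors c1@3 c2@8, authorship .11...22...
After op 3 (move_left): buffer="zvvtjyvvqst" (len 11), cursors c1@2 c2@7, authorship .11...22...
After op 4 (delete): buffer="zvtjyvqst" (len 9), cursors c1@1 c2@5, authorship .1...2...
After op 5 (move_right): buffer="zvtjyvqst" (len 9), cursors c1@2 c2@6, authorship .1...2...
After op 6 (move_right): buffer="zvtjyvqst" (len 9), cursors c1@3 c2@7, authorship .1...2...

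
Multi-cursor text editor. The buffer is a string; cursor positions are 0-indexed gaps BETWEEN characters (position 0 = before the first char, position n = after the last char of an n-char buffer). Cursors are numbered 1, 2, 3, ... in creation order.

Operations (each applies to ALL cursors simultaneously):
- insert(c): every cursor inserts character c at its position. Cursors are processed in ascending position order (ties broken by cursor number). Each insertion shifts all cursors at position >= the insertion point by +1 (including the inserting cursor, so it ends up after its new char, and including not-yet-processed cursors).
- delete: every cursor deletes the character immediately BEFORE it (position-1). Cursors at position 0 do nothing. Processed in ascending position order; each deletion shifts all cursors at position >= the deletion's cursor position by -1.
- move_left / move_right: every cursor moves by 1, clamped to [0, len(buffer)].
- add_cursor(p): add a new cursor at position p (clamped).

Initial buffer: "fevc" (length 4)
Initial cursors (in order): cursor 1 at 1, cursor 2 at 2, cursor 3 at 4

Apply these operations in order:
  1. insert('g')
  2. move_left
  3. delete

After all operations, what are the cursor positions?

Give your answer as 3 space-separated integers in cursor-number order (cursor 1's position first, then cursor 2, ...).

Answer: 0 1 3

Derivation:
After op 1 (insert('g')): buffer="fgegvcg" (len 7), cursors c1@2 c2@4 c3@7, authorship .1.2..3
After op 2 (move_left): buffer="fgegvcg" (len 7), cursors c1@1 c2@3 c3@6, authorship .1.2..3
After op 3 (delete): buffer="ggvg" (len 4), cursors c1@0 c2@1 c3@3, authorship 12.3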